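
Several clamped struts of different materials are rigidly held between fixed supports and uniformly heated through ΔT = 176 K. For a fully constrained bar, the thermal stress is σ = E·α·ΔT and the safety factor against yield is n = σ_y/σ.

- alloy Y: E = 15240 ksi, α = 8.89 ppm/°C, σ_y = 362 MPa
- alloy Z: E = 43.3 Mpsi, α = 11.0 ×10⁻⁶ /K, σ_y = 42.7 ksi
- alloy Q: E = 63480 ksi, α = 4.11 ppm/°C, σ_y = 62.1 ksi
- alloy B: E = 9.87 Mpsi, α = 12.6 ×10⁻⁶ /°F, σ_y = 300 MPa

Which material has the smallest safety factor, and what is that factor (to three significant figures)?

Per material, after unit conversion:
  alloy Y: E = 105.1, α = 8.89, σ_y = 362.0 → σ = 164 MPa, n = 2.20
  alloy Z: E = 298.5, α = 11.0, σ_y = 294.4 → σ = 578 MPa, n = 0.509
  alloy Q: E = 437.7, α = 4.11, σ_y = 428.2 → σ = 317 MPa, n = 1.35
  alloy B: E = 68.05, α = 22.7, σ_y = 300.0 → σ = 272 MPa, n = 1.10
Smallest n: alloy Z with n = 0.509.

alloy Z, n = 0.509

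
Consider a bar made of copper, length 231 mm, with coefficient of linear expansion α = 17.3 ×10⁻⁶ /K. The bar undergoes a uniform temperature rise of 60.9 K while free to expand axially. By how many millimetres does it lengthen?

0.243 mm

ΔL = α·L₀·ΔT = 17.3×10⁻⁶ × 231 mm × 60.90 K = 0.243 mm.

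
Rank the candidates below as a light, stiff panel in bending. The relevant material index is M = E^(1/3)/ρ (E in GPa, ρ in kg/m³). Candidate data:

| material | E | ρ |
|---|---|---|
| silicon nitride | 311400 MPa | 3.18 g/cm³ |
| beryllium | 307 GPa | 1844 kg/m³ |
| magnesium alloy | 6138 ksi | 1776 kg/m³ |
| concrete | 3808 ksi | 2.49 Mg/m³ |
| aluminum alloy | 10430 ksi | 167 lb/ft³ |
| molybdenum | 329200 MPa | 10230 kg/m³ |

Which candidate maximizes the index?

Normalizing units and computing the index:
  silicon nitride: E = 311.4 GPa, ρ = 3180 kg/m³
  beryllium: E = 307.0 GPa, ρ = 1844 kg/m³
  magnesium alloy: E = 42.32 GPa, ρ = 1776 kg/m³
  concrete: E = 26.26 GPa, ρ = 2490 kg/m³
  aluminum alloy: E = 71.91 GPa, ρ = 2675 kg/m³
  molybdenum: E = 329.2 GPa, ρ = 10230 kg/m³
  beryllium: M = 3.66×10⁻³
  silicon nitride: M = 2.13×10⁻³
  magnesium alloy: M = 1.96×10⁻³
  aluminum alloy: M = 1.55×10⁻³
  concrete: M = 1.19×10⁻³
  molybdenum: M = 0.675×10⁻³
Beryllium has the largest M.

beryllium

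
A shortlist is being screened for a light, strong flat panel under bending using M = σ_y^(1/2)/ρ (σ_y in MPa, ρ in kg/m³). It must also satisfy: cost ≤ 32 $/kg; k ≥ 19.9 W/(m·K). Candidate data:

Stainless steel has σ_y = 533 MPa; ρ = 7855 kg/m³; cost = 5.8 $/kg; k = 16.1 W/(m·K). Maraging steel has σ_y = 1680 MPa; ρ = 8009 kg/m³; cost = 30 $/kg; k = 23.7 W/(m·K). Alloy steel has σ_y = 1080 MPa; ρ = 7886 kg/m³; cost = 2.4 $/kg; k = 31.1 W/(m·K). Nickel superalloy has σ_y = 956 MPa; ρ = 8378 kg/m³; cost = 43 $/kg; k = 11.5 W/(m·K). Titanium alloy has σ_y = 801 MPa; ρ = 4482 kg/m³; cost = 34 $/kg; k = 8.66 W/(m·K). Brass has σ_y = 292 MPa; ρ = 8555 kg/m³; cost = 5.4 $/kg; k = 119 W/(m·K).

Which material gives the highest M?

maraging steel

Screen on constraints: cost ≤ 32 $/kg; k ≥ 19.9 W/(m·K). Survivors: maraging steel, alloy steel, brass.
Per-candidate index values:
  maraging steel: M = 5.12×10⁻³
  alloy steel: M = 4.17×10⁻³
  brass: M = 2.00×10⁻³
Maraging steel has the largest M.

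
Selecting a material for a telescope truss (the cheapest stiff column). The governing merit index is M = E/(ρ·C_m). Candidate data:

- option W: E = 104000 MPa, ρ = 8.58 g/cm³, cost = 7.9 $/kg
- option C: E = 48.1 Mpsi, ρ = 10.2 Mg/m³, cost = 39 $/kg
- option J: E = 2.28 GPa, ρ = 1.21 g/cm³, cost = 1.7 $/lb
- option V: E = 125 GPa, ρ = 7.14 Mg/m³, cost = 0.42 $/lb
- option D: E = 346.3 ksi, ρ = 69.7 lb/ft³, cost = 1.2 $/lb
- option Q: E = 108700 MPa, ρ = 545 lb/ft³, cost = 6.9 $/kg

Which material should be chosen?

option V

Normalizing units and computing the index:
  option W: E = 104.0 GPa, ρ = 8580 kg/m³, cost = 7.900 $/kg
  option C: E = 331.6 GPa, ρ = 10200 kg/m³, cost = 39.00 $/kg
  option J: E = 2.280 GPa, ρ = 1210 kg/m³, cost = 3.748 $/kg
  option V: E = 125.0 GPa, ρ = 7140 kg/m³, cost = 0.9259 $/kg
  option D: E = 2.388 GPa, ρ = 1116 kg/m³, cost = 2.646 $/kg
  option Q: E = 108.7 GPa, ρ = 8730 kg/m³, cost = 6.900 $/kg
  option V: M = 18.9 MN·m per $
  option Q: M = 1.80 MN·m per $
  option W: M = 1.53 MN·m per $
  option C: M = 0.834 MN·m per $
  option D: M = 0.808 MN·m per $
  option J: M = 0.503 MN·m per $
Highest index: option V.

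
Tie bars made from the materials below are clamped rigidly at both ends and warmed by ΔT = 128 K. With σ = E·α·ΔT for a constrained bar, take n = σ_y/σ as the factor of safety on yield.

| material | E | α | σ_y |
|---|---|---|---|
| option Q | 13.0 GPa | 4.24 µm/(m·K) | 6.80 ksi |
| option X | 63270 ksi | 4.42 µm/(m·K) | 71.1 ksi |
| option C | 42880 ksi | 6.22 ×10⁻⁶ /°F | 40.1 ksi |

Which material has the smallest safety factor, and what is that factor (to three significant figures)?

option C, n = 0.653

With everything in SI (GPa, ×10⁻⁶/K, MPa):
  option Q: E = 13.00, α = 4.24, σ_y = 46.88 → σ = 7.06 MPa, n = 6.65
  option X: E = 436.2, α = 4.42, σ_y = 490.2 → σ = 247 MPa, n = 1.99
  option C: E = 295.6, α = 11.2, σ_y = 276.5 → σ = 424 MPa, n = 0.653
Option C has the lowest safety factor, n = 0.653.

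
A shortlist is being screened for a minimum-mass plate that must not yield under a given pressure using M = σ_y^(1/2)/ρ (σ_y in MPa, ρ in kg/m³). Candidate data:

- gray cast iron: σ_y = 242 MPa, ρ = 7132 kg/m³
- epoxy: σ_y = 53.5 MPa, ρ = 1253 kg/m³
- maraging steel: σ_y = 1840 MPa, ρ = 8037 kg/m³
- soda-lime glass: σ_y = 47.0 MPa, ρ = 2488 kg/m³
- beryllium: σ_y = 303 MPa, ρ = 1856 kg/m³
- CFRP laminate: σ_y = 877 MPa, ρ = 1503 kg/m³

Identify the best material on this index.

CFRP laminate

Computing M directly (units already consistent):
  CFRP laminate: M = 19.7×10⁻³
  beryllium: M = 9.38×10⁻³
  epoxy: M = 5.84×10⁻³
  maraging steel: M = 5.34×10⁻³
  soda-lime glass: M = 2.76×10⁻³
  gray cast iron: M = 2.18×10⁻³
Highest index: CFRP laminate.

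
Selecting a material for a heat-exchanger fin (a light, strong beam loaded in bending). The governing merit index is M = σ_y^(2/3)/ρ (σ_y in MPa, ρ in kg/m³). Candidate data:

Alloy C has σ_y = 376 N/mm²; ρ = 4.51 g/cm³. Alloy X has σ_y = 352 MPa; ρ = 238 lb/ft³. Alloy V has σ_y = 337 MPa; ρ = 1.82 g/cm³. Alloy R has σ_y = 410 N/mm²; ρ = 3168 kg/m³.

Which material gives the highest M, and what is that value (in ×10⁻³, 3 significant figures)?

Convert each candidate to consistent units, then evaluate M:
  alloy C: σ_y = 376.0 MPa, ρ = 4510 kg/m³
  alloy X: σ_y = 352.0 MPa, ρ = 3812 kg/m³
  alloy V: σ_y = 337.0 MPa, ρ = 1820 kg/m³
  alloy R: σ_y = 410.0 MPa, ρ = 3168 kg/m³
  alloy V: M = 26.6×10⁻³
  alloy R: M = 17.4×10⁻³
  alloy X: M = 13.1×10⁻³
  alloy C: M = 11.6×10⁻³
Alloy V has the largest M.

alloy V, M = 26.6×10⁻³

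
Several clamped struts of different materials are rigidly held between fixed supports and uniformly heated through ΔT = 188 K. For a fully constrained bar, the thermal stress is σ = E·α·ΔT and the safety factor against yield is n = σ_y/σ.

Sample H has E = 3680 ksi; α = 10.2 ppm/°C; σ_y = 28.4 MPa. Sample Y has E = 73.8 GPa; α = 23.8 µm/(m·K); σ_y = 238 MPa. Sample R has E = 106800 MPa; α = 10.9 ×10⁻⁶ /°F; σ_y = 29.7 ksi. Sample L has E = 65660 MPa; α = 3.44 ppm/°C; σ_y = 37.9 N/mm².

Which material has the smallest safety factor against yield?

sample R

Per material, after unit conversion:
  sample H: E = 25.37, α = 10.2, σ_y = 28.40 → σ = 48.7 MPa, n = 0.584
  sample Y: E = 73.80, α = 23.8, σ_y = 238.0 → σ = 330 MPa, n = 0.721
  sample R: E = 106.8, α = 19.6, σ_y = 204.8 → σ = 394 MPa, n = 0.520
  sample L: E = 65.66, α = 3.44, σ_y = 37.90 → σ = 42.5 MPa, n = 0.893
The minimum is sample R at n = 0.520.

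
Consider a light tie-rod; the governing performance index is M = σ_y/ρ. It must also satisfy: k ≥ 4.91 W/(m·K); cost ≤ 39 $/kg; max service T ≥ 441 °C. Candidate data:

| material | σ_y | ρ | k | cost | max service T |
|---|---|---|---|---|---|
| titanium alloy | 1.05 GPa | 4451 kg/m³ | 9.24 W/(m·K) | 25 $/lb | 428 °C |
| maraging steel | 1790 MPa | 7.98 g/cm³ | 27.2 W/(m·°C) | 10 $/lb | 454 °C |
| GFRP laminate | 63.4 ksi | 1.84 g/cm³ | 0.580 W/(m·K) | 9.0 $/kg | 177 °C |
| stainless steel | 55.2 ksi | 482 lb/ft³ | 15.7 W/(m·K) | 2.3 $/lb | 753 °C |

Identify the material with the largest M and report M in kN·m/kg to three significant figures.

maraging steel, M = 224 kN·m/kg

Screen on constraints: k ≥ 4.91 W/(m·K); cost ≤ 39 $/kg; max service T ≥ 441 °C. Survivors: maraging steel, stainless steel.
After converting to SI:
  maraging steel: σ_y = 1790 MPa, ρ = 7980 kg/m³
  stainless steel: σ_y = 380.6 MPa, ρ = 7721 kg/m³
  maraging steel: M = 224 kN·m/kg
  stainless steel: M = 49.3 kN·m/kg
Highest index: maraging steel.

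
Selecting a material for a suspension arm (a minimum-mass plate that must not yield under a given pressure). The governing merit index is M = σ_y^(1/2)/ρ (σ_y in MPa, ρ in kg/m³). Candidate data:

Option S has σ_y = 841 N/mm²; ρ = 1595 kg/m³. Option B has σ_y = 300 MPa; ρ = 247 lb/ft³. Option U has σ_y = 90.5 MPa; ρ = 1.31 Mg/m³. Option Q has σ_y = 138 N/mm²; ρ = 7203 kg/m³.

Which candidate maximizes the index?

After converting to SI:
  option S: σ_y = 841.0 MPa, ρ = 1595 kg/m³
  option B: σ_y = 300.0 MPa, ρ = 3957 kg/m³
  option U: σ_y = 90.50 MPa, ρ = 1310 kg/m³
  option Q: σ_y = 138.0 MPa, ρ = 7203 kg/m³
  option S: M = 18.2×10⁻³
  option U: M = 7.26×10⁻³
  option B: M = 4.38×10⁻³
  option Q: M = 1.63×10⁻³
Highest index: option S.

option S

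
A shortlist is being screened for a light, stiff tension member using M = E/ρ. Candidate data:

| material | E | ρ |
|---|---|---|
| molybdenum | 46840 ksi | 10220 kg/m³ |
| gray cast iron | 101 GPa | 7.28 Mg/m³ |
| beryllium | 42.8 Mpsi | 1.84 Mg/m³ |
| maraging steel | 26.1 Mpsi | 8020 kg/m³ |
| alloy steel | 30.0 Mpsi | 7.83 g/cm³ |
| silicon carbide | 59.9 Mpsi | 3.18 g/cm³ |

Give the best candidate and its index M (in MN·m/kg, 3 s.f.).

beryllium, M = 160 MN·m/kg

Putting every candidate on a common basis:
  molybdenum: E = 323.0 GPa, ρ = 10220 kg/m³
  gray cast iron: E = 101.0 GPa, ρ = 7280 kg/m³
  beryllium: E = 295.1 GPa, ρ = 1840 kg/m³
  maraging steel: E = 180.0 GPa, ρ = 8020 kg/m³
  alloy steel: E = 206.8 GPa, ρ = 7830 kg/m³
  silicon carbide: E = 413.0 GPa, ρ = 3180 kg/m³
  beryllium: M = 160 MN·m/kg
  silicon carbide: M = 130 MN·m/kg
  molybdenum: M = 31.6 MN·m/kg
  alloy steel: M = 26.4 MN·m/kg
  maraging steel: M = 22.4 MN·m/kg
  gray cast iron: M = 13.9 MN·m/kg
Beryllium has the largest M.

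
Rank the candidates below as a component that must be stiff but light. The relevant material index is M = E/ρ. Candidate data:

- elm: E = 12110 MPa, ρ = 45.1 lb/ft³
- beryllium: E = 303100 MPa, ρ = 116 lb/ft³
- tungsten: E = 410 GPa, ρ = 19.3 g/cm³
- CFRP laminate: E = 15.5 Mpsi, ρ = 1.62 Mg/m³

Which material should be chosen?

beryllium

Normalizing units and computing the index:
  elm: E = 12.11 GPa, ρ = 722.4 kg/m³
  beryllium: E = 303.1 GPa, ρ = 1858 kg/m³
  tungsten: E = 410.0 GPa, ρ = 19300 kg/m³
  CFRP laminate: E = 106.9 GPa, ρ = 1620 kg/m³
  beryllium: M = 163 MN·m/kg
  CFRP laminate: M = 66.0 MN·m/kg
  tungsten: M = 21.2 MN·m/kg
  elm: M = 16.8 MN·m/kg
Highest index: beryllium.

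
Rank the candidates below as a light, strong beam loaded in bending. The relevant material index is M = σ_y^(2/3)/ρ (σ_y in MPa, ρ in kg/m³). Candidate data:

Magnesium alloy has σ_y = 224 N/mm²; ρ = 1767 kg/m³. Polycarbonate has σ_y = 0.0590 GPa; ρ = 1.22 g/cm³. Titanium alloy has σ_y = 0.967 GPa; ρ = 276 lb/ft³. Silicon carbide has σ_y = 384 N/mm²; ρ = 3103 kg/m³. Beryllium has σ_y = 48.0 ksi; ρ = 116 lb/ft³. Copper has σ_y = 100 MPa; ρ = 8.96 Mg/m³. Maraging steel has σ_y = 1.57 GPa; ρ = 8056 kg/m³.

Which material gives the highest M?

After converting to SI:
  magnesium alloy: σ_y = 224.0 MPa, ρ = 1767 kg/m³
  polycarbonate: σ_y = 59.00 MPa, ρ = 1220 kg/m³
  titanium alloy: σ_y = 967.0 MPa, ρ = 4421 kg/m³
  silicon carbide: σ_y = 384.0 MPa, ρ = 3103 kg/m³
  beryllium: σ_y = 330.9 MPa, ρ = 1858 kg/m³
  copper: σ_y = 100.0 MPa, ρ = 8960 kg/m³
  maraging steel: σ_y = 1570 MPa, ρ = 8056 kg/m³
  beryllium: M = 25.7×10⁻³
  titanium alloy: M = 22.1×10⁻³
  magnesium alloy: M = 20.9×10⁻³
  silicon carbide: M = 17.0×10⁻³
  maraging steel: M = 16.8×10⁻³
  polycarbonate: M = 12.4×10⁻³
  copper: M = 2.40×10⁻³
Highest index: beryllium.

beryllium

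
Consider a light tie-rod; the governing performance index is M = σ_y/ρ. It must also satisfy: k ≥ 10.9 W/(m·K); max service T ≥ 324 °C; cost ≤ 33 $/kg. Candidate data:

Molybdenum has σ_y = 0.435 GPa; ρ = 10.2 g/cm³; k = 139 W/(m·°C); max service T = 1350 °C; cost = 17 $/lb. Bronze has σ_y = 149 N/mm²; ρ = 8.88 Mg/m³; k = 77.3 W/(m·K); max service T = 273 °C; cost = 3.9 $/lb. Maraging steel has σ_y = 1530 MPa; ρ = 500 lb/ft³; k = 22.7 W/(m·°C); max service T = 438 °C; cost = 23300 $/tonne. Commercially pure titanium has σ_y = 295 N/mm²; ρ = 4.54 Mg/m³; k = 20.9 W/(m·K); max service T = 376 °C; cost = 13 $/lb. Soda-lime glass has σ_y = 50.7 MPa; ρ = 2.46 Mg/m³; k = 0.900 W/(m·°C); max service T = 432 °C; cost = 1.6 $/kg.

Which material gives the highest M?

maraging steel

Screen on constraints: k ≥ 10.9 W/(m·K); max service T ≥ 324 °C; cost ≤ 33 $/kg. Survivors: maraging steel, commercially pure titanium.
In SI units:
  maraging steel: σ_y = 1530 MPa, ρ = 8009 kg/m³
  commercially pure titanium: σ_y = 295.0 MPa, ρ = 4540 kg/m³
  maraging steel: M = 191 kN·m/kg
  commercially pure titanium: M = 65.0 kN·m/kg
Maraging steel ranks first.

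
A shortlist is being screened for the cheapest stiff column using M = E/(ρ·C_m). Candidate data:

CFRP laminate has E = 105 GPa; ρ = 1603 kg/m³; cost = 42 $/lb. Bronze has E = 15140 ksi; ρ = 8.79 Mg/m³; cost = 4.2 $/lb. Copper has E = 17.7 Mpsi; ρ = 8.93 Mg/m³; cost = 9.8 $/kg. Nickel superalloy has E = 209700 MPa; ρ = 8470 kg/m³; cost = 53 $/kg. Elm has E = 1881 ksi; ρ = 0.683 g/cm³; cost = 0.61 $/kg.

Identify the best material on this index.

Convert each candidate to consistent units, then evaluate M:
  CFRP laminate: E = 105.0 GPa, ρ = 1603 kg/m³, cost = 92.59 $/kg
  bronze: E = 104.4 GPa, ρ = 8790 kg/m³, cost = 9.259 $/kg
  copper: E = 122.0 GPa, ρ = 8930 kg/m³, cost = 9.800 $/kg
  nickel superalloy: E = 209.7 GPa, ρ = 8470 kg/m³, cost = 53.00 $/kg
  elm: E = 12.97 GPa, ρ = 683.0 kg/m³, cost = 0.6100 $/kg
  elm: M = 31.1 MN·m per $
  copper: M = 1.39 MN·m per $
  bronze: M = 1.28 MN·m per $
  CFRP laminate: M = 0.707 MN·m per $
  nickel superalloy: M = 0.467 MN·m per $
Elm has the largest M.

elm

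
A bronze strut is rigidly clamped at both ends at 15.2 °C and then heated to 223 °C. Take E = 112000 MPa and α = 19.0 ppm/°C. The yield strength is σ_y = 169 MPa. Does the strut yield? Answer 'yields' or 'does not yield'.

E = 112000 MPa = 112.0 GPa.
ΔT = 207.8 K. Constrained thermal stress σ = E·α·ΔT = 112.0×10³ MPa × 19.0×10⁻⁶ × 207.8 = 442 MPa (compressive).
Compare to σ_y = 169 MPa: σ ≥ σ_y, so it yields.

yields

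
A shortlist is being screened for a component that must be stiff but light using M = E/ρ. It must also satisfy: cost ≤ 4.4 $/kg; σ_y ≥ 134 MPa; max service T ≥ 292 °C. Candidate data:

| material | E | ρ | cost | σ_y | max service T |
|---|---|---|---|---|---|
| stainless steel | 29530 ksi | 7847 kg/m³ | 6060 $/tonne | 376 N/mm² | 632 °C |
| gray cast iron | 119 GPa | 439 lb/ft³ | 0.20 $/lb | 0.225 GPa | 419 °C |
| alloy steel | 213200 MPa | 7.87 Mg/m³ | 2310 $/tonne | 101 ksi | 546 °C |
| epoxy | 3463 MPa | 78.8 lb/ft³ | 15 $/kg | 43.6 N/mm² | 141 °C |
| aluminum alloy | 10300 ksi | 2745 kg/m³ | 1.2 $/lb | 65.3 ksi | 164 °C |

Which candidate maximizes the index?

alloy steel

Screen on constraints: cost ≤ 4.4 $/kg; σ_y ≥ 134 MPa; max service T ≥ 292 °C. Survivors: gray cast iron, alloy steel.
After converting to SI:
  gray cast iron: E = 119.0 GPa, ρ = 7032 kg/m³
  alloy steel: E = 213.2 GPa, ρ = 7870 kg/m³
  alloy steel: M = 27.1 MN·m/kg
  gray cast iron: M = 16.9 MN·m/kg
The maximum is for alloy steel.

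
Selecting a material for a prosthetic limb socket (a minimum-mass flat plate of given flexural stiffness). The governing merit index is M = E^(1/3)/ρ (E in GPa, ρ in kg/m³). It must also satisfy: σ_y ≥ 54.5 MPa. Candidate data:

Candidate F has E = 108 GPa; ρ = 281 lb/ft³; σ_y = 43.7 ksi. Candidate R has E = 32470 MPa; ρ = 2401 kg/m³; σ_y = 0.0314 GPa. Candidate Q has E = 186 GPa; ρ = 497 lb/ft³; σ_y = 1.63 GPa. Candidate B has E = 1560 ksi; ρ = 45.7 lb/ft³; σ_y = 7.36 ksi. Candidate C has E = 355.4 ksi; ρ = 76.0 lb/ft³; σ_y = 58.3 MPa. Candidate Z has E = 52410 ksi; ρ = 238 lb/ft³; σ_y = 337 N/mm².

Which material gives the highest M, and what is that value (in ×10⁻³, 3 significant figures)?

candidate Z, M = 1.87×10⁻³

Screen on constraints: σ_y ≥ 54.5 MPa. Survivors: candidate F, candidate Q, candidate C, candidate Z.
Normalizing units and computing the index:
  candidate F: E = 108.0 GPa, ρ = 4501 kg/m³
  candidate Q: E = 186.0 GPa, ρ = 7961 kg/m³
  candidate C: E = 2.450 GPa, ρ = 1217 kg/m³
  candidate Z: E = 361.4 GPa, ρ = 3812 kg/m³
  candidate Z: M = 1.87×10⁻³
  candidate C: M = 1.11×10⁻³
  candidate F: M = 1.06×10⁻³
  candidate Q: M = 0.717×10⁻³
Candidate Z has the largest M.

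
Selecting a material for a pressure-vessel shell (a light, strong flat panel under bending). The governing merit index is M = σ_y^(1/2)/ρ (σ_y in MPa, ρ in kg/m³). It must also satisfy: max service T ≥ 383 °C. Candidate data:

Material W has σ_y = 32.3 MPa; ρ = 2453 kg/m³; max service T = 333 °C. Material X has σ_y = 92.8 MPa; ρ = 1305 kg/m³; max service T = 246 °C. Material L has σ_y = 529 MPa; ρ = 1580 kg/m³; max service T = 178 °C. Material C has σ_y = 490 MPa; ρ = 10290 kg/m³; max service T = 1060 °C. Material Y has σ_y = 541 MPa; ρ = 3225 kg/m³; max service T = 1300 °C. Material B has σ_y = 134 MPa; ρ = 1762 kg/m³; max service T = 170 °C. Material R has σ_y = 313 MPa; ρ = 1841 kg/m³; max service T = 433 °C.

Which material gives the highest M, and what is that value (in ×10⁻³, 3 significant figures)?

material R, M = 9.61×10⁻³

Screen on constraints: max service T ≥ 383 °C. Survivors: material C, material Y, material R.
Evaluate M for each candidate:
  material R: M = 9.61×10⁻³
  material Y: M = 7.21×10⁻³
  material C: M = 2.15×10⁻³
Material R has the largest M.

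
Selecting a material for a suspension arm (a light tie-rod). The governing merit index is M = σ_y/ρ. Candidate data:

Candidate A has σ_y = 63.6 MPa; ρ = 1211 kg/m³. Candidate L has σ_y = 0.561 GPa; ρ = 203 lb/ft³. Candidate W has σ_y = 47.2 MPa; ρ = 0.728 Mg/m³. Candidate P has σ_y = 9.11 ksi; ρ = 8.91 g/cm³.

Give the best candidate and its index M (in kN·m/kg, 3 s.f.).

In SI units:
  candidate A: σ_y = 63.60 MPa, ρ = 1211 kg/m³
  candidate L: σ_y = 561.0 MPa, ρ = 3252 kg/m³
  candidate W: σ_y = 47.20 MPa, ρ = 728.0 kg/m³
  candidate P: σ_y = 62.81 MPa, ρ = 8910 kg/m³
  candidate L: M = 173 kN·m/kg
  candidate W: M = 64.8 kN·m/kg
  candidate A: M = 52.5 kN·m/kg
  candidate P: M = 7.05 kN·m/kg
Candidate L ranks first.

candidate L, M = 173 kN·m/kg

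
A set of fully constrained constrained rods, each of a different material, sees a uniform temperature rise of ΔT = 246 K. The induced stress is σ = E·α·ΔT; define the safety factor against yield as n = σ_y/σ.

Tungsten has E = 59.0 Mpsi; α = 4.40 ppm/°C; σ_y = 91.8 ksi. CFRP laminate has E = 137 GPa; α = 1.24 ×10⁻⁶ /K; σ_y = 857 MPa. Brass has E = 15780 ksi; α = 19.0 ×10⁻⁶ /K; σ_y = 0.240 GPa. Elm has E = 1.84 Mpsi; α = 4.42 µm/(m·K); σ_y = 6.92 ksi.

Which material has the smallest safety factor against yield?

In consistent units (E in GPa, α in ×10⁻⁶/K, σ_y in MPa):
  tungsten: E = 406.8, α = 4.40, σ_y = 632.9 → σ = 440 MPa, n = 1.44
  CFRP laminate: E = 137.0, α = 1.24, σ_y = 857.0 → σ = 41.8 MPa, n = 20.5
  brass: E = 108.8, α = 19.0, σ_y = 240.0 → σ = 509 MPa, n = 0.472
  elm: E = 12.69, α = 4.42, σ_y = 47.71 → σ = 13.8 MPa, n = 3.46
Smallest n: brass with n = 0.472.

brass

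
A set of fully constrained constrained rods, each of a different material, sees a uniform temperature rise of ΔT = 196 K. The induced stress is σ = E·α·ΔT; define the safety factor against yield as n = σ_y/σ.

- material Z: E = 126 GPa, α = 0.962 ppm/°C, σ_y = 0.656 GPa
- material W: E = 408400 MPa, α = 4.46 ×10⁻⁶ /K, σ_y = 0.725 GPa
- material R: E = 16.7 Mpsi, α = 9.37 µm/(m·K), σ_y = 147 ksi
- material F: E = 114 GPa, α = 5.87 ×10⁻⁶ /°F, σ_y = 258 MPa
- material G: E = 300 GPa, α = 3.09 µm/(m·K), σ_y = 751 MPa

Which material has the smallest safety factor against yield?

With everything in SI (GPa, ×10⁻⁶/K, MPa):
  material Z: E = 126.0, α = 0.962, σ_y = 656.0 → σ = 23.8 MPa, n = 27.6
  material W: E = 408.4, α = 4.46, σ_y = 725.0 → σ = 357 MPa, n = 2.03
  material R: E = 115.1, α = 9.37, σ_y = 1014 → σ = 211 MPa, n = 4.79
  material F: E = 114.0, α = 10.6, σ_y = 258.0 → σ = 236 MPa, n = 1.09
  material G: E = 300.0, α = 3.09, σ_y = 751.0 → σ = 182 MPa, n = 4.13
The minimum is material F at n = 1.09.

material F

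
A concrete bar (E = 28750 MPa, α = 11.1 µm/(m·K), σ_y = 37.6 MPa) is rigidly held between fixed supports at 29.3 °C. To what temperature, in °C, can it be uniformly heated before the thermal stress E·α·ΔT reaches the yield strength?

E = 28750 MPa = 28.75 GPa.
E·α·ΔT = 37.60 MPa ⇒ ΔT = 37.60 / (28.75×10³ × 11.1×10⁻⁶) = 117.8 K.
T = 29.3 + 117.8 = 147.1 °C.

147 °C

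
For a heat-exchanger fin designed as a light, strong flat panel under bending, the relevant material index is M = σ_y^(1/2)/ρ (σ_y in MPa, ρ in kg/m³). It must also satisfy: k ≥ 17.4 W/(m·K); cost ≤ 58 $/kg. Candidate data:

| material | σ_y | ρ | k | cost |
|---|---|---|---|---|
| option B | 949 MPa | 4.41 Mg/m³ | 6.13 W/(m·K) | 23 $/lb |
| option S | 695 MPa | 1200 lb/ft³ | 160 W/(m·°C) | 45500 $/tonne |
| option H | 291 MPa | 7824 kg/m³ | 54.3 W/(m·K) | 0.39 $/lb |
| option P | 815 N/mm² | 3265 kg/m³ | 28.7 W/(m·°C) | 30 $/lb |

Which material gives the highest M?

option H

Screen on constraints: k ≥ 17.4 W/(m·K); cost ≤ 58 $/kg. Survivors: option S, option H.
Normalizing units and computing the index:
  option S: σ_y = 695.0 MPa, ρ = 19220 kg/m³
  option H: σ_y = 291.0 MPa, ρ = 7824 kg/m³
  option H: M = 2.18×10⁻³
  option S: M = 1.37×10⁻³
The maximum is for option H.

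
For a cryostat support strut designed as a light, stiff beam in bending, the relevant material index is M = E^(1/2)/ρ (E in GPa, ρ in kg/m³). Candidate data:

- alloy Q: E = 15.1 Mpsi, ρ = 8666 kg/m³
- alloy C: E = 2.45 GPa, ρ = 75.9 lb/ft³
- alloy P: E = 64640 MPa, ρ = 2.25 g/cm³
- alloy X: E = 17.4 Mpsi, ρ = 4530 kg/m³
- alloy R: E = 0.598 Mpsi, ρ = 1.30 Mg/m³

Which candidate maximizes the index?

After converting to SI:
  alloy Q: E = 104.1 GPa, ρ = 8666 kg/m³
  alloy C: E = 2.450 GPa, ρ = 1216 kg/m³
  alloy P: E = 64.64 GPa, ρ = 2250 kg/m³
  alloy X: E = 120.0 GPa, ρ = 4530 kg/m³
  alloy R: E = 4.123 GPa, ρ = 1300 kg/m³
  alloy P: M = 3.57×10⁻³
  alloy X: M = 2.42×10⁻³
  alloy R: M = 1.56×10⁻³
  alloy C: M = 1.29×10⁻³
  alloy Q: M = 1.18×10⁻³
Alloy P has the largest M.

alloy P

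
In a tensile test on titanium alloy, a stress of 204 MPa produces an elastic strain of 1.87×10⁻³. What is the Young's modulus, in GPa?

109 GPa

E = σ/ε = 204 MPa / 1.87×10⁻³ = 109100 MPa = 109 GPa.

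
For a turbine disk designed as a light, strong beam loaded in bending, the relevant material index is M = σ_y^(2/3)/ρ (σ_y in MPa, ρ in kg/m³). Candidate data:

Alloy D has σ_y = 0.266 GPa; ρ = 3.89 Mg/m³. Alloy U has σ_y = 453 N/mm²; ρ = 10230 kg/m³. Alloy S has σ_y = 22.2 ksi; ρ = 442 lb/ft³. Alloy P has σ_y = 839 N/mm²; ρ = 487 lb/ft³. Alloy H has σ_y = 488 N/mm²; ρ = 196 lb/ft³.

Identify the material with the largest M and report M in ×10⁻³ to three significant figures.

alloy H, M = 19.7×10⁻³

Normalizing units and computing the index:
  alloy D: σ_y = 266.0 MPa, ρ = 3890 kg/m³
  alloy U: σ_y = 453.0 MPa, ρ = 10230 kg/m³
  alloy S: σ_y = 153.1 MPa, ρ = 7080 kg/m³
  alloy P: σ_y = 839.0 MPa, ρ = 7801 kg/m³
  alloy H: σ_y = 488.0 MPa, ρ = 3140 kg/m³
  alloy H: M = 19.7×10⁻³
  alloy P: M = 11.4×10⁻³
  alloy D: M = 10.6×10⁻³
  alloy U: M = 5.77×10⁻³
  alloy S: M = 4.04×10⁻³
Alloy H ranks first.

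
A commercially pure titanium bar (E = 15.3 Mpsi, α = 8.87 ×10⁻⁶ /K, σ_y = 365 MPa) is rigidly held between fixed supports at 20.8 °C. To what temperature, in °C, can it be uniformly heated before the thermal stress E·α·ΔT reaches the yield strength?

411 °C

E = 15.3 Mpsi = 105.5 GPa.
E·α·ΔT = 365.0 MPa ⇒ ΔT = 365.0 / (105.5×10³ × 8.87×10⁻⁶) = 390.1 K.
T = 20.8 + 390.1 = 410.9 °C.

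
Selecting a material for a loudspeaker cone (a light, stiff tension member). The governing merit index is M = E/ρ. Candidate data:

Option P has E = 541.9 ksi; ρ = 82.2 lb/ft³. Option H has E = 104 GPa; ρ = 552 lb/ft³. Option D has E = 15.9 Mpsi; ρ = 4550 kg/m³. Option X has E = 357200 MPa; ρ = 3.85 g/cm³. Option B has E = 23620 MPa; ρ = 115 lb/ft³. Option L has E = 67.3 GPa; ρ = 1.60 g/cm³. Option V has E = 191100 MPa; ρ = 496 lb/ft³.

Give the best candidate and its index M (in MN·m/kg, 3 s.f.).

option X, M = 92.8 MN·m/kg

Convert each candidate to consistent units, then evaluate M:
  option P: E = 3.736 GPa, ρ = 1317 kg/m³
  option H: E = 104.0 GPa, ρ = 8842 kg/m³
  option D: E = 109.6 GPa, ρ = 4550 kg/m³
  option X: E = 357.2 GPa, ρ = 3850 kg/m³
  option B: E = 23.62 GPa, ρ = 1842 kg/m³
  option L: E = 67.30 GPa, ρ = 1600 kg/m³
  option V: E = 191.1 GPa, ρ = 7945 kg/m³
  option X: M = 92.8 MN·m/kg
  option L: M = 42.1 MN·m/kg
  option D: M = 24.1 MN·m/kg
  option V: M = 24.1 MN·m/kg
  option B: M = 12.8 MN·m/kg
  option H: M = 11.8 MN·m/kg
  option P: M = 2.84 MN·m/kg
Option X has the largest M.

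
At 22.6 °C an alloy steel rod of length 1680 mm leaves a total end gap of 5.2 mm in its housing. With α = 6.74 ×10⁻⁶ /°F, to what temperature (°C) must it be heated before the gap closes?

α = 6.74×10⁻⁶/°F × 9/5 = 12.1×10⁻⁶/K.
α·L₀·ΔT = 5.2 mm ⇒ ΔT = 5.2 / (12.1×10⁻⁶ × 1680.0) = 255.1 K.
T = 22.6 + 255.1 = 277.7 °C.

278 °C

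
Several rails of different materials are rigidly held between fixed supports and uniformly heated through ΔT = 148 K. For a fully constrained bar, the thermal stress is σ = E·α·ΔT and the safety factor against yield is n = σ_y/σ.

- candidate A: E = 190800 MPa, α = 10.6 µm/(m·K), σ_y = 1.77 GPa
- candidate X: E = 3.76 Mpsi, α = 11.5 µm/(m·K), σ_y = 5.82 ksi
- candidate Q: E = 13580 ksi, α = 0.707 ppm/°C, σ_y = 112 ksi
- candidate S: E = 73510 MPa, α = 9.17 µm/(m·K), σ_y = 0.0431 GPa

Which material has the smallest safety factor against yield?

Converting E to GPa, α to ×10⁻⁶/K, σ_y to MPa, then σ and n for each:
  candidate A: E = 190.8, α = 10.6, σ_y = 1770 → σ = 299 MPa, n = 5.91
  candidate X: E = 25.92, α = 11.5, σ_y = 40.13 → σ = 44.1 MPa, n = 0.909
  candidate Q: E = 93.63, α = 0.707, σ_y = 772.2 → σ = 9.80 MPa, n = 78.8
  candidate S: E = 73.51, α = 9.17, σ_y = 43.10 → σ = 99.8 MPa, n = 0.432
Candidate S has the lowest safety factor, n = 0.432.

candidate S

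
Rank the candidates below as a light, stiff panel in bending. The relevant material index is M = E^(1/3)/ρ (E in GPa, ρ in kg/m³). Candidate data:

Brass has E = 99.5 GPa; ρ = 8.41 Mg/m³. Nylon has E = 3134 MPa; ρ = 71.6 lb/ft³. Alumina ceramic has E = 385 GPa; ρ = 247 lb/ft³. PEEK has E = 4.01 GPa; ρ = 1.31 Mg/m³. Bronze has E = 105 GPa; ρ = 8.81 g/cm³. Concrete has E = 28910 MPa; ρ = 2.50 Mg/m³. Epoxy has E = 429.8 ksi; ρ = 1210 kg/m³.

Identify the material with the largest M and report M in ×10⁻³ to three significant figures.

alumina ceramic, M = 1.84×10⁻³

Putting every candidate on a common basis:
  brass: E = 99.50 GPa, ρ = 8410 kg/m³
  nylon: E = 3.134 GPa, ρ = 1147 kg/m³
  alumina ceramic: E = 385.0 GPa, ρ = 3957 kg/m³
  PEEK: E = 4.010 GPa, ρ = 1310 kg/m³
  bronze: E = 105.0 GPa, ρ = 8810 kg/m³
  concrete: E = 28.91 GPa, ρ = 2500 kg/m³
  epoxy: E = 2.963 GPa, ρ = 1210 kg/m³
  alumina ceramic: M = 1.84×10⁻³
  nylon: M = 1.28×10⁻³
  concrete: M = 1.23×10⁻³
  PEEK: M = 1.21×10⁻³
  epoxy: M = 1.19×10⁻³
  brass: M = 0.551×10⁻³
  bronze: M = 0.535×10⁻³
The maximum is for alumina ceramic.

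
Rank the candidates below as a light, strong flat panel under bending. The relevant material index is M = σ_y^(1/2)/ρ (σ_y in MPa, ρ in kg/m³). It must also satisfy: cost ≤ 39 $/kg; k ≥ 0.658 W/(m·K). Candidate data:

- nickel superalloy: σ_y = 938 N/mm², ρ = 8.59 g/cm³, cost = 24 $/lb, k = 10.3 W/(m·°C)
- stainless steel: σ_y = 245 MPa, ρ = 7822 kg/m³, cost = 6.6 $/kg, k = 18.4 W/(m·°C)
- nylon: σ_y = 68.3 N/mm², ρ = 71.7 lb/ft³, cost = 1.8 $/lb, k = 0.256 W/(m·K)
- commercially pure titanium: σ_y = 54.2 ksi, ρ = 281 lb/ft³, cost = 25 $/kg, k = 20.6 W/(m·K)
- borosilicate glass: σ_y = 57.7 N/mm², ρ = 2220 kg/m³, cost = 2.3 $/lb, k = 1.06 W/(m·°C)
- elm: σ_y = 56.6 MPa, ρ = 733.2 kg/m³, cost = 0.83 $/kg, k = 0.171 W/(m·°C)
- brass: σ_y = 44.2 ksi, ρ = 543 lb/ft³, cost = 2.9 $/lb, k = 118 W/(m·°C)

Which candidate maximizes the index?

Screen on constraints: cost ≤ 39 $/kg; k ≥ 0.658 W/(m·K). Survivors: stainless steel, commercially pure titanium, borosilicate glass, brass.
In SI units:
  stainless steel: σ_y = 245.0 MPa, ρ = 7822 kg/m³
  commercially pure titanium: σ_y = 373.7 MPa, ρ = 4501 kg/m³
  borosilicate glass: σ_y = 57.70 MPa, ρ = 2220 kg/m³
  brass: σ_y = 304.7 MPa, ρ = 8698 kg/m³
  commercially pure titanium: M = 4.29×10⁻³
  borosilicate glass: M = 3.42×10⁻³
  brass: M = 2.01×10⁻³
  stainless steel: M = 2.00×10⁻³
Commercially pure titanium has the largest M.

commercially pure titanium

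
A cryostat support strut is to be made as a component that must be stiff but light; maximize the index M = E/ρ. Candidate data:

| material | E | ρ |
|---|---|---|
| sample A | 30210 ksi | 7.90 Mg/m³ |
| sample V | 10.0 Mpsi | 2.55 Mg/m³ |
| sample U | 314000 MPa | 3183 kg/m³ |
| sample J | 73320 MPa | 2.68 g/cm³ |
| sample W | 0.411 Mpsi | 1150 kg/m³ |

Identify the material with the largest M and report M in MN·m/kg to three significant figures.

Putting every candidate on a common basis:
  sample A: E = 208.3 GPa, ρ = 7900 kg/m³
  sample V: E = 68.95 GPa, ρ = 2550 kg/m³
  sample U: E = 314.0 GPa, ρ = 3183 kg/m³
  sample J: E = 73.32 GPa, ρ = 2680 kg/m³
  sample W: E = 2.834 GPa, ρ = 1150 kg/m³
  sample U: M = 98.6 MN·m/kg
  sample J: M = 27.4 MN·m/kg
  sample V: M = 27.0 MN·m/kg
  sample A: M = 26.4 MN·m/kg
  sample W: M = 2.46 MN·m/kg
Sample U ranks first.

sample U, M = 98.6 MN·m/kg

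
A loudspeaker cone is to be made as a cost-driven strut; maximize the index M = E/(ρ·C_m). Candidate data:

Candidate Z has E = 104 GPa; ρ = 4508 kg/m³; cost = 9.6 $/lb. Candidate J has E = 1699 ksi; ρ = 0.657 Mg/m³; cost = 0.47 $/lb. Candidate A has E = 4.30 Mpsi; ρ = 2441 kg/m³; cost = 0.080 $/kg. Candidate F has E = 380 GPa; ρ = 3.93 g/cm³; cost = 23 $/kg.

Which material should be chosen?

candidate A

Normalizing units and computing the index:
  candidate Z: E = 104.0 GPa, ρ = 4508 kg/m³, cost = 21.16 $/kg
  candidate J: E = 11.71 GPa, ρ = 657.0 kg/m³, cost = 1.036 $/kg
  candidate A: E = 29.65 GPa, ρ = 2441 kg/m³, cost = 0.08000 $/kg
  candidate F: E = 380.0 GPa, ρ = 3930 kg/m³, cost = 23.00 $/kg
  candidate A: M = 152 MN·m per $
  candidate J: M = 17.2 MN·m per $
  candidate F: M = 4.20 MN·m per $
  candidate Z: M = 1.09 MN·m per $
The maximum is for candidate A.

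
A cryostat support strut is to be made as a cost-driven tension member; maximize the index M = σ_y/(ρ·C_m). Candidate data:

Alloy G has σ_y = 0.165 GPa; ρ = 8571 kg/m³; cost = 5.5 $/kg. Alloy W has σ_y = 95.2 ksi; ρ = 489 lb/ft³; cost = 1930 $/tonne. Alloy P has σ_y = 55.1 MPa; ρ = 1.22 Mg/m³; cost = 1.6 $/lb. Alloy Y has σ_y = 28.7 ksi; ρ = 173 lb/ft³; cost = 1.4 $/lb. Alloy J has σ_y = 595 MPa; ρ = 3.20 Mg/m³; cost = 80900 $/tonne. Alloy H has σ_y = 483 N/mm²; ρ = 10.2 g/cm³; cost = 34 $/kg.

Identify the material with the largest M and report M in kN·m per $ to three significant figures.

Putting every candidate on a common basis:
  alloy G: σ_y = 165.0 MPa, ρ = 8571 kg/m³, cost = 5.500 $/kg
  alloy W: σ_y = 656.4 MPa, ρ = 7833 kg/m³, cost = 1.930 $/kg
  alloy P: σ_y = 55.10 MPa, ρ = 1220 kg/m³, cost = 3.527 $/kg
  alloy Y: σ_y = 197.9 MPa, ρ = 2771 kg/m³, cost = 3.086 $/kg
  alloy J: σ_y = 595.0 MPa, ρ = 3200 kg/m³, cost = 80.90 $/kg
  alloy H: σ_y = 483.0 MPa, ρ = 10200 kg/m³, cost = 34.00 $/kg
  alloy W: M = 43.4 kN·m per $
  alloy Y: M = 23.1 kN·m per $
  alloy P: M = 12.8 kN·m per $
  alloy G: M = 3.50 kN·m per $
  alloy J: M = 2.30 kN·m per $
  alloy H: M = 1.39 kN·m per $
Alloy W has the largest M.

alloy W, M = 43.4 kN·m per $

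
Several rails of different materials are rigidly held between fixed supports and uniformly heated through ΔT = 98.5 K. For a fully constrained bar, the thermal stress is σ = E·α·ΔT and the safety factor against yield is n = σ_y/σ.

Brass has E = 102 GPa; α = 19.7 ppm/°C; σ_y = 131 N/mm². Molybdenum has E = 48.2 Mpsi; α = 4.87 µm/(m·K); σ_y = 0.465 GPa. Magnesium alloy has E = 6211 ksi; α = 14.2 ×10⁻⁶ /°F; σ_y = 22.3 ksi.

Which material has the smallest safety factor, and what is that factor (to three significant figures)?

brass, n = 0.662

In consistent units (E in GPa, α in ×10⁻⁶/K, σ_y in MPa):
  brass: E = 102.0, α = 19.7, σ_y = 131.0 → σ = 198 MPa, n = 0.662
  molybdenum: E = 332.3, α = 4.87, σ_y = 465.0 → σ = 159 MPa, n = 2.92
  magnesium alloy: E = 42.82, α = 25.6, σ_y = 153.8 → σ = 108 MPa, n = 1.43
Smallest n: brass with n = 0.662.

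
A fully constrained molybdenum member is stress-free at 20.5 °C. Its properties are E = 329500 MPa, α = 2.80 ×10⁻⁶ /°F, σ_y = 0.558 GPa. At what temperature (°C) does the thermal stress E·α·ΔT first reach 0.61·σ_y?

E = 329500 MPa = 329.5 GPa.
α = 2.80×10⁻⁶/°F × 9/5 = 5.04×10⁻⁶/K.
σ_y = 0.558 GPa = 558.0 MPa.
E·α·ΔT = 340.4 MPa ⇒ ΔT = 340.4 / (329.5×10³ × 5.04×10⁻⁶) = 205.0 K.
T = 20.5 + 205.0 = 225.5 °C.

225 °C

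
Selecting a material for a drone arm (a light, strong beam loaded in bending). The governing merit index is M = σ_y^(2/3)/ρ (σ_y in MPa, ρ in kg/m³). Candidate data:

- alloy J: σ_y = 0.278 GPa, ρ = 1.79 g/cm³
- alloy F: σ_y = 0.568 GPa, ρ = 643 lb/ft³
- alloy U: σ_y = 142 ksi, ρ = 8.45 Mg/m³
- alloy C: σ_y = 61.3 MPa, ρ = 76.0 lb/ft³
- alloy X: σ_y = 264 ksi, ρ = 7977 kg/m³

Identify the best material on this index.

alloy J

In SI units:
  alloy J: σ_y = 278.0 MPa, ρ = 1790 kg/m³
  alloy F: σ_y = 568.0 MPa, ρ = 10300 kg/m³
  alloy U: σ_y = 979.1 MPa, ρ = 8450 kg/m³
  alloy C: σ_y = 61.30 MPa, ρ = 1217 kg/m³
  alloy X: σ_y = 1820 MPa, ρ = 7977 kg/m³
  alloy J: M = 23.8×10⁻³
  alloy X: M = 18.7×10⁻³
  alloy C: M = 12.8×10⁻³
  alloy U: M = 11.7×10⁻³
  alloy F: M = 6.66×10⁻³
Alloy J ranks first.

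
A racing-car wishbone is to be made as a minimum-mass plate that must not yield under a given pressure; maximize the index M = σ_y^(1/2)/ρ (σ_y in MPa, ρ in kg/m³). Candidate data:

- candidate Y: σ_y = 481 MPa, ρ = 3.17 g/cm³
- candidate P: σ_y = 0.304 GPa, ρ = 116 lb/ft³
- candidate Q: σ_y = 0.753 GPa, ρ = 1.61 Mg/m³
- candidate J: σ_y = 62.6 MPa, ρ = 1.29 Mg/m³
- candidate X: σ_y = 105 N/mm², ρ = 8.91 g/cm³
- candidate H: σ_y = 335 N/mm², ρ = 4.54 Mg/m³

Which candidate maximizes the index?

candidate Q

Convert each candidate to consistent units, then evaluate M:
  candidate Y: σ_y = 481.0 MPa, ρ = 3170 kg/m³
  candidate P: σ_y = 304.0 MPa, ρ = 1858 kg/m³
  candidate Q: σ_y = 753.0 MPa, ρ = 1610 kg/m³
  candidate J: σ_y = 62.60 MPa, ρ = 1290 kg/m³
  candidate X: σ_y = 105.0 MPa, ρ = 8910 kg/m³
  candidate H: σ_y = 335.0 MPa, ρ = 4540 kg/m³
  candidate Q: M = 17.0×10⁻³
  candidate P: M = 9.38×10⁻³
  candidate Y: M = 6.92×10⁻³
  candidate J: M = 6.13×10⁻³
  candidate H: M = 4.03×10⁻³
  candidate X: M = 1.15×10⁻³
Candidate Q has the largest M.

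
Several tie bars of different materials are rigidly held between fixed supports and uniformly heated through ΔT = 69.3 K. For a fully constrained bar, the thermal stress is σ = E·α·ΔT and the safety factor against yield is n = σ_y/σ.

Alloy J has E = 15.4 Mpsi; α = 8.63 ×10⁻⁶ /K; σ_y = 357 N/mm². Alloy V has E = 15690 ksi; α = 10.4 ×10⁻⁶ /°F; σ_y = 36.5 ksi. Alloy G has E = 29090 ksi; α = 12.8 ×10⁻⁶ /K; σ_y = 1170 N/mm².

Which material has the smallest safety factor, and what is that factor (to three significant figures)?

In consistent units (E in GPa, α in ×10⁻⁶/K, σ_y in MPa):
  alloy J: E = 106.2, α = 8.63, σ_y = 357.0 → σ = 63.5 MPa, n = 5.62
  alloy V: E = 108.2, α = 18.7, σ_y = 251.7 → σ = 140 MPa, n = 1.79
  alloy G: E = 200.6, α = 12.8, σ_y = 1170 → σ = 178 MPa, n = 6.58
The minimum is alloy V at n = 1.79.

alloy V, n = 1.79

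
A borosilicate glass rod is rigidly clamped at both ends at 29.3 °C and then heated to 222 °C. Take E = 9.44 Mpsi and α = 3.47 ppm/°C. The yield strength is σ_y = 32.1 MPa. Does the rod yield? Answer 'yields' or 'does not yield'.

E = 9.44 Mpsi = 65.09 GPa.
ΔT = 192.7 K. Constrained thermal stress σ = E·α·ΔT = 65.09×10³ MPa × 3.47×10⁻⁶ × 192.7 = 43.5 MPa (compressive).
Compare to σ_y = 32.1 MPa: σ ≥ σ_y, so it yields.

yields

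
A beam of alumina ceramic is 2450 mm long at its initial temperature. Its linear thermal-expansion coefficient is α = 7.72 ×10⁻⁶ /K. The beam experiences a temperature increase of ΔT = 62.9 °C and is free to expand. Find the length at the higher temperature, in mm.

ΔL = α·L₀·ΔT = 7.72×10⁻⁶ × 2450 mm × 62.90 K = 1.19 mm.
L = L₀ + ΔL = 2450 + 1.19 = 2451.2 mm.

2451.2 mm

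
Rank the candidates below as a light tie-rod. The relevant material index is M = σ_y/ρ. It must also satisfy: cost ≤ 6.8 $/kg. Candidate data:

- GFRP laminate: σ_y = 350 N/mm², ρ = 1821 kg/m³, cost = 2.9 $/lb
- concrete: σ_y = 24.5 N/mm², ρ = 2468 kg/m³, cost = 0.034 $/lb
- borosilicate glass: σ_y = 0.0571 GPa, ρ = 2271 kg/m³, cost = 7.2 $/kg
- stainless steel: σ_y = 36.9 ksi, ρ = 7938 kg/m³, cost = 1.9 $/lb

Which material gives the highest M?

GFRP laminate

Screen on constraints: cost ≤ 6.8 $/kg. Survivors: GFRP laminate, concrete, stainless steel.
After converting to SI:
  GFRP laminate: σ_y = 350.0 MPa, ρ = 1821 kg/m³
  concrete: σ_y = 24.50 MPa, ρ = 2468 kg/m³
  stainless steel: σ_y = 254.4 MPa, ρ = 7938 kg/m³
  GFRP laminate: M = 192 kN·m/kg
  stainless steel: M = 32.1 kN·m/kg
  concrete: M = 9.93 kN·m/kg
Highest index: GFRP laminate.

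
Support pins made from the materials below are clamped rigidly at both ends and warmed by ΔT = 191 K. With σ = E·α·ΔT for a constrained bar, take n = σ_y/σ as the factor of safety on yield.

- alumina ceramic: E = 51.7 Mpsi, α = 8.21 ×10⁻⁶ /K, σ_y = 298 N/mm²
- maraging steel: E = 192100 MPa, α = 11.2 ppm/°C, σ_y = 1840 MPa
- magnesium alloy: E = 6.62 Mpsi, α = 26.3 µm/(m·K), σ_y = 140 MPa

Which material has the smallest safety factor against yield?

alumina ceramic

With everything in SI (GPa, ×10⁻⁶/K, MPa):
  alumina ceramic: E = 356.5, α = 8.21, σ_y = 298.0 → σ = 559 MPa, n = 0.533
  maraging steel: E = 192.1, α = 11.2, σ_y = 1840 → σ = 411 MPa, n = 4.48
  magnesium alloy: E = 45.64, α = 26.3, σ_y = 140.0 → σ = 229 MPa, n = 0.611
Alumina ceramic has the lowest safety factor, n = 0.533.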